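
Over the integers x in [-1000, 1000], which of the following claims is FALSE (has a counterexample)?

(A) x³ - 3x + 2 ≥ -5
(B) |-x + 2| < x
(A) x = -3: LHS = (-3)³ - 3·(-3) + 2 = -16; -16 ≥ -5 — FAILS
(B) x = 0: LHS = |-0 + 2| = |2| = 2; 2 < 0 — FAILS

Answer: Both A and B are false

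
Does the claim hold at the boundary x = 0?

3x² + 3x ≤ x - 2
x = 0: LHS = 3·0² + 3·0 = 0, RHS = 0 - 2 = -2; 0 ≤ -2 — FAILS

The relation fails at x = 0, so x = 0 is a counterexample.

Answer: No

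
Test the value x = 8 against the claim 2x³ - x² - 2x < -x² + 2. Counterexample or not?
Substitute x = 8 into the relation:
x = 8: LHS = 2·8³ - 8² - 2·8 = 944, RHS = -8² + 2 = -62; 944 < -62 — FAILS

Since the claim fails at x = 8, this value is a counterexample.

Answer: Yes, x = 8 is a counterexample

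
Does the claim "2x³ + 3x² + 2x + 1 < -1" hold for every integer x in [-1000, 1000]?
The claim fails at x = 0:
x = 0: LHS = 2·0³ + 3·0² + 2·0 + 1 = 1; 1 < -1 — FAILS

Because a single integer refutes it, the statement is false.

Answer: False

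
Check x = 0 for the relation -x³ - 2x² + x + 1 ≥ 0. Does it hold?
x = 0: LHS = -0³ - 2·0² + 0 + 1 = 1; 1 ≥ 0 — holds

The relation is satisfied at x = 0.

Answer: Yes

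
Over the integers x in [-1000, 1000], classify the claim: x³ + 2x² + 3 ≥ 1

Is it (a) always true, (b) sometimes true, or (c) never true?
Holds at x = 0: LHS = 0³ + 2·0² + 3 = 3; 3 ≥ 1 — holds
Fails at x = -3: LHS = (-3)³ + 2·(-3)² + 3 = -6; -6 ≥ 1 — FAILS
It is satisfied by some integers in the range but not all.

Answer: Sometimes true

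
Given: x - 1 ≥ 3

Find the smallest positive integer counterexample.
Testing positive integers:
x = 1: LHS = 1 - 1 = 0; 0 ≥ 3 — FAILS  ← smallest positive counterexample

Answer: x = 1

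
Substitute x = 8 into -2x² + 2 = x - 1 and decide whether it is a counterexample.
Substitute x = 8 into the relation:
x = 8: LHS = -2·8² + 2 = -126, RHS = 8 - 1 = 7; -126 = 7 — FAILS

Since the claim fails at x = 8, this value is a counterexample.

Answer: Yes, x = 8 is a counterexample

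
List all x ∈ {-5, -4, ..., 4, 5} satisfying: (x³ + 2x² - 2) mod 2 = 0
Holds for: {-4, -2, 0, 2, 4}
Fails for: {-5, -3, -1, 1, 3, 5}

Answer: {-4, -2, 0, 2, 4}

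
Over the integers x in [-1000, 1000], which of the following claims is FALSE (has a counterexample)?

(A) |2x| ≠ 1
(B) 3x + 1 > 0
(A) Track d = LHS − RHS over the integers in [-1000, 1000]. Equality would need d = 0, but d changes sign only between consecutive integers, jumping over 0:
x = -1: LHS = |2·(-1)| = |-2| = 2; 2 ≠ 1 — holds  (d = 1)
x = 0: LHS = |2·0| = |0| = 0; 0 ≠ 1 — holds  (d = -1)
x = 0: LHS = |2·0| = |0| = 0; 0 ≠ 1 — holds  (d = -1)
x = 1: LHS = |2·1| = |2| = 2; 2 ≠ 1 — holds  (d = 1)
Away from these crossings d keeps a constant sign, and checking every integer in [-1000, 1000] confirms d ≠ 0 throughout. Hence the two sides are never equal, so the relation holds for every integer in [-1000, 1000].

(B) x = -1: LHS = 3·(-1) + 1 = -2; -2 > 0 — FAILS

Only (B) has a counterexample.

Answer: B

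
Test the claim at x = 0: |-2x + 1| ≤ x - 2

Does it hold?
x = 0: LHS = |-2·0 + 1| = |1| = 1, RHS = 0 - 2 = -2; 1 ≤ -2 — FAILS

The relation fails at x = 0, so x = 0 is a counterexample.

Answer: No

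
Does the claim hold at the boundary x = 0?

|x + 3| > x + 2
x = 0: LHS = |0 + 3| = |3| = 3, RHS = 0 + 2 = 2; 3 > 2 — holds

The relation is satisfied at x = 0.

Answer: Yes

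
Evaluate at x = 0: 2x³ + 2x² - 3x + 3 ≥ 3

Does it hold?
x = 0: LHS = 2·0³ + 2·0² - 3·0 + 3 = 3; 3 ≥ 3 — holds

The relation is satisfied at x = 0.

Answer: Yes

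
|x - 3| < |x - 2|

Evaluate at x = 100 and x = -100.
x = 100: LHS = |100 - 3| = |97| = 97, RHS = |100 - 2| = |98| = 98; 97 < 98 — holds
x = -100: LHS = |(-100) - 3| = |-103| = 103, RHS = |(-100) - 2| = |-102| = 102; 103 < 102 — FAILS

Answer: Partially: holds for x = 100, fails for x = -100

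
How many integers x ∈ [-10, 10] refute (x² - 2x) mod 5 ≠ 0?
Counterexamples in [-10, 10]: {-10, -8, -5, -3, 0, 2, 5, 7, 10}.

Counting them gives 9 values.

Answer: 9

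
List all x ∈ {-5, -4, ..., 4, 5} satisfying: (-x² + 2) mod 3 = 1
Holds for: {-5, -4, -2, -1, 1, 2, 4, 5}
Fails for: {-3, 0, 3}

Answer: {-5, -4, -2, -1, 1, 2, 4, 5}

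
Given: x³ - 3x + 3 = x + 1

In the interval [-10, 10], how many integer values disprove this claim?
Counterexamples in [-10, 10]: {-10, -9, -8, -7, -6, -5, -4, -3, -2, -1, 0, 1, 2, 3, 4, 5, 6, 7, 8, 9, 10}.

Counting them gives 21 values.

Answer: 21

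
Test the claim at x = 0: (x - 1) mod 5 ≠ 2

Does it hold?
x = 0: LHS = (0 - 1) mod 5 = (-1) mod 5 = 4; 4 ≠ 2 — holds

The relation is satisfied at x = 0.

Answer: Yes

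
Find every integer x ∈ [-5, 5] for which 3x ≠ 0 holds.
Holds for: {-5, -4, -3, -2, -1, 1, 2, 3, 4, 5}
Fails for: {0}

Answer: {-5, -4, -3, -2, -1, 1, 2, 3, 4, 5}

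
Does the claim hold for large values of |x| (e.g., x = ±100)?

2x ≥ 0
x = 100: LHS = 2·100 = 200; 200 ≥ 0 — holds
x = -100: LHS = 2·(-100) = -200; -200 ≥ 0 — FAILS

Answer: Partially: holds for x = 100, fails for x = -100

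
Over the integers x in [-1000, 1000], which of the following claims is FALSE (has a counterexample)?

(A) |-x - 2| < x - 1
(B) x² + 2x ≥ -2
(A) x = 0: LHS = |-0 - 2| = |-2| = 2, RHS = 0 - 1 = -1; 2 < -1 — FAILS

(B) Over all integers in [-1000, 1000], LHS − RHS is smallest at x = -1, where it equals 1:
x = -1: LHS = (-1)² + 2·(-1) = -1; -1 ≥ -2 — holds
At the ends of the range:
x = -1000: LHS = (-1000)² + 2·(-1000) = 998000; 998000 ≥ -2 — holds
x = 1000: LHS = 1000² + 2·1000 = 1002000; 1002000 ≥ -2 — holds
Hence LHS − RHS is never negative, i.e. LHS ≥ RHS throughout, so the relation holds for every integer in [-1000, 1000].

Only (A) has a counterexample.

Answer: A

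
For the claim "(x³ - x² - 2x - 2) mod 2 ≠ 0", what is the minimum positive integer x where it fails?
Testing positive integers:
x = 1: LHS = (1³ - 1² - 2·1 - 2) mod 2 = (-4) mod 2 = 0; 0 ≠ 0 — FAILS  ← smallest positive counterexample

Answer: x = 1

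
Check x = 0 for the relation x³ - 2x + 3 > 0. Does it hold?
x = 0: LHS = 0³ - 2·0 + 3 = 3; 3 > 0 — holds

The relation is satisfied at x = 0.

Answer: Yes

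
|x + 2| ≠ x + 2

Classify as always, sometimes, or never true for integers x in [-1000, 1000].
Holds at x = -3: LHS = |(-3) + 2| = |-1| = 1, RHS = (-3) + 2 = -1; 1 ≠ -1 — holds
Fails at x = 0: LHS = |0 + 2| = |2| = 2, RHS = 0 + 2 = 2; 2 ≠ 2 — FAILS
It is satisfied by some integers in the range but not all.

Answer: Sometimes true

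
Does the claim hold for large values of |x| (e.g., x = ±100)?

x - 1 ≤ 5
x = 100: LHS = 100 - 1 = 99; 99 ≤ 5 — FAILS
x = -100: LHS = (-100) - 1 = -101; -101 ≤ 5 — holds

Answer: Partially: fails for x = 100, holds for x = -100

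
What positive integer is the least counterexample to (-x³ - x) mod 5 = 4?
Testing positive integers:
x = 1: LHS = (-1³ - 1) mod 5 = (-2) mod 5 = 3; 3 = 4 — FAILS  ← smallest positive counterexample

Answer: x = 1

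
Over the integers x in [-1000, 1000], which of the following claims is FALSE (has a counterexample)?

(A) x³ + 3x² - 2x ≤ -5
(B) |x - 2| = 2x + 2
(A) x = 0: LHS = 0³ + 3·0² - 2·0 = 0; 0 ≤ -5 — FAILS
(B) x = 1: LHS = |1 - 2| = |-1| = 1, RHS = 2·1 + 2 = 4; 1 = 4 — FAILS

Answer: Both A and B are false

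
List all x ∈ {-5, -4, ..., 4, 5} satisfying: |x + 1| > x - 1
Over all integers in [-5, 5], LHS − RHS is smallest at x = 0, where it equals 2:
x = 0: LHS = |0 + 1| = |1| = 1, RHS = 0 - 1 = -1; 1 > -1 — holds
At the ends of the range:
x = -5: LHS = |(-5) + 1| = |-4| = 4, RHS = (-5) - 1 = -6; 4 > -6 — holds
x = 5: LHS = |5 + 1| = |6| = 6, RHS = 5 - 1 = 4; 6 > 4 — holds
Hence LHS − RHS is never zero or negative, i.e. LHS > RHS throughout, so the relation holds for every integer in [-5, 5].

Answer: All integers in [-5, 5]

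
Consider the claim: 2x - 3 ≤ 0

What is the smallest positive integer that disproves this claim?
Testing positive integers:
x = 1: LHS = 2·1 - 3 = -1; -1 ≤ 0 — holds
x = 2: LHS = 2·2 - 3 = 1; 1 ≤ 0 — FAILS  ← smallest positive counterexample

Answer: x = 2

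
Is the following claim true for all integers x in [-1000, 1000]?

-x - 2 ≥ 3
The claim fails at x = 0:
x = 0: LHS = -0 - 2 = -2; -2 ≥ 3 — FAILS

Because a single integer refutes it, the statement is false.

Answer: False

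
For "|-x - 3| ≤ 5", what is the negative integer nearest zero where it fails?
Testing negative integers from -1 downward:
(x = -1 through x = -3 all satisfy the relation; showing from x = -4.)
x = -4: LHS = |-(-4) - 3| = |1| = 1; 1 ≤ 5 — holds
x = -5: LHS = |-(-5) - 3| = |2| = 2; 2 ≤ 5 — holds
x = -6: LHS = |-(-6) - 3| = |3| = 3; 3 ≤ 5 — holds
x = -7: LHS = |-(-7) - 3| = |4| = 4; 4 ≤ 5 — holds
x = -8: LHS = |-(-8) - 3| = |5| = 5; 5 ≤ 5 — holds
x = -9: LHS = |-(-9) - 3| = |6| = 6; 6 ≤ 5 — FAILS  ← closest negative counterexample to 0

Answer: x = -9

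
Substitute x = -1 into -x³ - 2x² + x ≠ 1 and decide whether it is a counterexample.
Substitute x = -1 into the relation:
x = -1: LHS = -(-1)³ - 2·(-1)² + (-1) = -2; -2 ≠ 1 — holds

The relation holds at x = -1, so it is not a counterexample.

Answer: No, x = -1 is not a counterexample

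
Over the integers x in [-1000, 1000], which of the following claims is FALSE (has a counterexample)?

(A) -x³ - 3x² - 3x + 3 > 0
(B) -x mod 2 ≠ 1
(A) x = 1: LHS = -1³ - 3·1² - 3·1 + 3 = -4; -4 > 0 — FAILS
(B) x = 1: LHS = (-1) mod 2 = 1; 1 ≠ 1 — FAILS

Answer: Both A and B are false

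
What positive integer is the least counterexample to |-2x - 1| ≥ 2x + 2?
Testing positive integers:
x = 1: LHS = |-2·1 - 1| = |-3| = 3, RHS = 2·1 + 2 = 4; 3 ≥ 4 — FAILS  ← smallest positive counterexample

Answer: x = 1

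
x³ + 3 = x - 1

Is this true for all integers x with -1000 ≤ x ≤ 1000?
The claim fails at x = 0:
x = 0: LHS = 0³ + 3 = 3, RHS = 0 - 1 = -1; 3 = -1 — FAILS

Because a single integer refutes it, the statement is false.

Answer: False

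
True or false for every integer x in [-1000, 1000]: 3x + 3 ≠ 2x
The claim fails at x = -3:
x = -3: LHS = 3·(-3) + 3 = -6, RHS = 2·(-3) = -6; -6 ≠ -6 — FAILS

Because a single integer refutes it, the statement is false.

Answer: False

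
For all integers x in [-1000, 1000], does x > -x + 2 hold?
The claim fails at x = 0:
x = 0: RHS = -0 + 2 = 2; 0 > 2 — FAILS

Because a single integer refutes it, the statement is false.

Answer: False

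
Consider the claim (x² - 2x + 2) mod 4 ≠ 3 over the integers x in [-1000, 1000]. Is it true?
For a polynomial with integer coefficients, its value mod 4 depends only on x mod 4, so it suffices to check one representative of each residue class, x = 0, 1, 2, 3:
x = 0: LHS = (0² - 2·0 + 2) mod 4 = 2 mod 4 = 2; 2 ≠ 3 — holds
x = 1: LHS = (1² - 2·1 + 2) mod 4 = 1 mod 4 = 1; 1 ≠ 3 — holds
x = 2: LHS = (2² - 2·2 + 2) mod 4 = 2 mod 4 = 2; 2 ≠ 3 — holds
x = 3: LHS = (3² - 2·3 + 2) mod 4 = 5 mod 4 = 1; 1 ≠ 3 — holds
The relation holds in every residue class, so the relation holds for every integer in [-1000, 1000].

No counterexample exists.

Answer: True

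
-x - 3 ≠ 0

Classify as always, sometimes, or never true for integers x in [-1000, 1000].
Holds at x = 0: LHS = -0 - 3 = -3; -3 ≠ 0 — holds
Fails at x = -3: LHS = -(-3) - 3 = 0; 0 ≠ 0 — FAILS
It is satisfied by some integers in the range but not all.

Answer: Sometimes true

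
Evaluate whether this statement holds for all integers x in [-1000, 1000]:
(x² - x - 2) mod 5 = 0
The claim fails at x = 0:
x = 0: LHS = (0² - 0 - 2) mod 5 = (-2) mod 5 = 3; 3 = 0 — FAILS

Because a single integer refutes it, the statement is false.

Answer: False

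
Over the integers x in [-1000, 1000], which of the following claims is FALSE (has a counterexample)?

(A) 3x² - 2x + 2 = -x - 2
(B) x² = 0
(A) x = 0: LHS = 3·0² - 2·0 + 2 = 2, RHS = -0 - 2 = -2; 2 = -2 — FAILS
(B) x = 1: LHS = 1² = 1; 1 = 0 — FAILS

Answer: Both A and B are false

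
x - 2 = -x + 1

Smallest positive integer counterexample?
Testing positive integers:
x = 1: LHS = 1 - 2 = -1, RHS = -1 + 1 = 0; -1 = 0 — FAILS  ← smallest positive counterexample

Answer: x = 1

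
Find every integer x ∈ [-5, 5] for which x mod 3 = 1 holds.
Holds for: {-5, -2, 1, 4}
Fails for: {-4, -3, -1, 0, 2, 3, 5}

Answer: {-5, -2, 1, 4}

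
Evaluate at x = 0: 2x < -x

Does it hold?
x = 0: LHS = 2·0 = 0, RHS = -0 = 0; 0 < 0 — FAILS

The relation fails at x = 0, so x = 0 is a counterexample.

Answer: No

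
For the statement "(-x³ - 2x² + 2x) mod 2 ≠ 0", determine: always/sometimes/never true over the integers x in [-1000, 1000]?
Holds at x = 1: LHS = (-1³ - 2·1² + 2·1) mod 2 = (-1) mod 2 = 1; 1 ≠ 0 — holds
Fails at x = 0: LHS = (-0³ - 2·0² + 2·0) mod 2 = 0 mod 2 = 0; 0 ≠ 0 — FAILS
It is satisfied by some integers in the range but not all.

Answer: Sometimes true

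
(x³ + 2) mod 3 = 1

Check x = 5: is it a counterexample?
Substitute x = 5 into the relation:
x = 5: LHS = (5³ + 2) mod 3 = 127 mod 3 = 1; 1 = 1 — holds

The claim holds here, so x = 5 is not a counterexample. (A counterexample exists elsewhere, e.g. x = 0.)

Answer: No, x = 5 is not a counterexample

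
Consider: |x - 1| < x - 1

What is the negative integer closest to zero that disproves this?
Testing negative integers from -1 downward:
x = -1: LHS = |(-1) - 1| = |-2| = 2, RHS = (-1) - 1 = -2; 2 < -2 — FAILS  ← closest negative counterexample to 0

Answer: x = -1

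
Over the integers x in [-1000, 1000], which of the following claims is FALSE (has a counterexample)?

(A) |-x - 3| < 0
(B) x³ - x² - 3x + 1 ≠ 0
(A) x = 0: LHS = |-0 - 3| = |-3| = 3; 3 < 0 — FAILS

(B) Track d = LHS − RHS over the integers in [-1000, 1000]. Equality would need d = 0, but d changes sign only between consecutive integers, jumping over 0:
x = -2: LHS = (-2)³ - (-2)² - 3·(-2) + 1 = -5; -5 ≠ 0 — holds  (d = -5)
x = -1: LHS = (-1)³ - (-1)² - 3·(-1) + 1 = 2; 2 ≠ 0 — holds  (d = 2)
x = 0: LHS = 0³ - 0² - 3·0 + 1 = 1; 1 ≠ 0 — holds  (d = 1)
x = 1: LHS = 1³ - 1² - 3·1 + 1 = -2; -2 ≠ 0 — holds  (d = -2)
x = 2: LHS = 2³ - 2² - 3·2 + 1 = -1; -1 ≠ 0 — holds  (d = -1)
x = 3: LHS = 3³ - 3² - 3·3 + 1 = 10; 10 ≠ 0 — holds  (d = 10)
Away from these crossings d keeps a constant sign, and checking every integer in [-1000, 1000] confirms d ≠ 0 throughout. Hence the two sides are never equal, so the relation holds for every integer in [-1000, 1000].

Only (A) has a counterexample.

Answer: A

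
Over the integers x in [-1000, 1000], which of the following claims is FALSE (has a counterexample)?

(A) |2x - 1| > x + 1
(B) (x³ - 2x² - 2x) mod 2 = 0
(A) x = 0: LHS = |2·0 - 1| = |-1| = 1, RHS = 0 + 1 = 1; 1 > 1 — FAILS
(B) x = 1: LHS = (1³ - 2·1² - 2·1) mod 2 = (-3) mod 2 = 1; 1 = 0 — FAILS

Answer: Both A and B are false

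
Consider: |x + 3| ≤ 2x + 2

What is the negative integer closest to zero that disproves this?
Testing negative integers from -1 downward:
x = -1: LHS = |(-1) + 3| = |2| = 2, RHS = 2·(-1) + 2 = 0; 2 ≤ 0 — FAILS  ← closest negative counterexample to 0

Answer: x = -1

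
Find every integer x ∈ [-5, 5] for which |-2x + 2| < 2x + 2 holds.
Holds for: {1, 2, 3, 4, 5}
Fails for: {-5, -4, -3, -2, -1, 0}

Answer: {1, 2, 3, 4, 5}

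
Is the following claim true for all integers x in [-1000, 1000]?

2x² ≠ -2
Over all integers in [-1000, 1000], LHS − RHS is always positive; it is smallest at x = 0, where it equals 2:
x = 0: LHS = 2·0² = 0; 0 ≠ -2 — holds
At the ends of the range:
x = -1000: LHS = 2·(-1000)² = 2000000; 2000000 ≠ -2 — holds
x = 1000: LHS = 2·1000² = 2000000; 2000000 ≠ -2 — holds
Hence LHS − RHS is never 0, i.e. the two sides are never equal, so the relation holds for every integer in [-1000, 1000].

No counterexample exists.

Answer: True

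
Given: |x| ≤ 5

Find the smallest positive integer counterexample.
Testing positive integers:
x = 1: LHS = |1| = 1; 1 ≤ 5 — holds
x = 2: LHS = |2| = 2; 2 ≤ 5 — holds
x = 3: LHS = |3| = 3; 3 ≤ 5 — holds
x = 4: LHS = |4| = 4; 4 ≤ 5 — holds
x = 5: LHS = |5| = 5; 5 ≤ 5 — holds
x = 6: LHS = |6| = 6; 6 ≤ 5 — FAILS  ← smallest positive counterexample

Answer: x = 6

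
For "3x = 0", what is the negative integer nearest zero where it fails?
Testing negative integers from -1 downward:
x = -1: LHS = 3·(-1) = -3; -3 = 0 — FAILS  ← closest negative counterexample to 0

Answer: x = -1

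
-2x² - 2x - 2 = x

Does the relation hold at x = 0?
x = 0: LHS = -2·0² - 2·0 - 2 = -2; -2 = 0 — FAILS

The relation fails at x = 0, so x = 0 is a counterexample.

Answer: No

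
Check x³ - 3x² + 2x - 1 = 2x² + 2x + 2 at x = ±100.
x = 100: LHS = 100³ - 3·100² + 2·100 - 1 = 970199, RHS = 2·100² + 2·100 + 2 = 20202; 970199 = 20202 — FAILS
x = -100: LHS = (-100)³ - 3·(-100)² + 2·(-100) - 1 = -1030201, RHS = 2·(-100)² + 2·(-100) + 2 = 19802; -1030201 = 19802 — FAILS

Answer: No, fails for both x = 100 and x = -100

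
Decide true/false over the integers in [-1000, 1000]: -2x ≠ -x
The claim fails at x = 0:
x = 0: LHS = -2·0 = 0, RHS = -0 = 0; 0 ≠ 0 — FAILS

Because a single integer refutes it, the statement is false.

Answer: False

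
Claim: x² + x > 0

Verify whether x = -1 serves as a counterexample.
Substitute x = -1 into the relation:
x = -1: LHS = (-1)² + (-1) = 0; 0 > 0 — FAILS

Since the claim fails at x = -1, this value is a counterexample.

Answer: Yes, x = -1 is a counterexample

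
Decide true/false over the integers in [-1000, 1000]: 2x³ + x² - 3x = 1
The claim fails at x = 0:
x = 0: LHS = 2·0³ + 0² - 3·0 = 0; 0 = 1 — FAILS

Because a single integer refutes it, the statement is false.

Answer: False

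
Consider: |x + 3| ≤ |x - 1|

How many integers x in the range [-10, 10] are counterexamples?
Counterexamples in [-10, 10]: {0, 1, 2, 3, 4, 5, 6, 7, 8, 9, 10}.

Counting them gives 11 values.

Answer: 11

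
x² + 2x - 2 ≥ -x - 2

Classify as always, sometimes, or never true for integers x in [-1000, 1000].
Holds at x = 0: LHS = 0² + 2·0 - 2 = -2, RHS = -0 - 2 = -2; -2 ≥ -2 — holds
Fails at x = -1: LHS = (-1)² + 2·(-1) - 2 = -3, RHS = -(-1) - 2 = -1; -3 ≥ -1 — FAILS
It is satisfied by some integers in the range but not all.

Answer: Sometimes true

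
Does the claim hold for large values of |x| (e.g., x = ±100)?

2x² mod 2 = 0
x = 100: LHS = (2·100²) mod 2 = 20000 mod 2 = 0; 0 = 0 — holds
x = -100: LHS = (2·(-100)²) mod 2 = 20000 mod 2 = 0; 0 = 0 — holds

Answer: Yes, holds for both x = 100 and x = -100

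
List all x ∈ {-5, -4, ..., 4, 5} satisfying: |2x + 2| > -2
An absolute value is never negative, so the left side is ≥ 0 for every x, while the right side is -2. Tightest case in [-5, 5] is x = -1:
x = -1: LHS = |2·(-1) + 2| = |0| = 0; 0 > -2 — holds
Hence LHS − RHS is never zero or negative, i.e. LHS > RHS throughout, so the relation holds for every integer in [-5, 5].

Answer: All integers in [-5, 5]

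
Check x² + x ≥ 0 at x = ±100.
x = 100: LHS = 100² + 100 = 10100; 10100 ≥ 0 — holds
x = -100: LHS = (-100)² + (-100) = 9900; 9900 ≥ 0 — holds

Answer: Yes, holds for both x = 100 and x = -100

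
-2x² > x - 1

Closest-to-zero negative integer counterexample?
Testing negative integers from -1 downward:
x = -1: LHS = -2·(-1)² = -2, RHS = (-1) - 1 = -2; -2 > -2 — FAILS  ← closest negative counterexample to 0

Answer: x = -1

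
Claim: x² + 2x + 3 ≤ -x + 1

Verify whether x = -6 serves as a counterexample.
Substitute x = -6 into the relation:
x = -6: LHS = (-6)² + 2·(-6) + 3 = 27, RHS = -(-6) + 1 = 7; 27 ≤ 7 — FAILS

Since the claim fails at x = -6, this value is a counterexample.

Answer: Yes, x = -6 is a counterexample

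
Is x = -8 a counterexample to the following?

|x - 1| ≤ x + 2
Substitute x = -8 into the relation:
x = -8: LHS = |(-8) - 1| = |-9| = 9, RHS = (-8) + 2 = -6; 9 ≤ -6 — FAILS

Since the claim fails at x = -8, this value is a counterexample.

Answer: Yes, x = -8 is a counterexample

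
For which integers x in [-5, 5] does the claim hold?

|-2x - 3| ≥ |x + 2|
Over all integers in [-5, 5], LHS − RHS is smallest at x = -1, where it equals 0:
x = -1: LHS = |-2·(-1) - 3| = |-1| = 1, RHS = |(-1) + 2| = |1| = 1; 1 ≥ 1 — holds
At the ends of the range:
x = -5: LHS = |-2·(-5) - 3| = |7| = 7, RHS = |(-5) + 2| = |-3| = 3; 7 ≥ 3 — holds
x = 5: LHS = |-2·5 - 3| = |-13| = 13, RHS = |5 + 2| = |7| = 7; 13 ≥ 7 — holds
Hence LHS − RHS is never negative, i.e. LHS ≥ RHS throughout, so the relation holds for every integer in [-5, 5].

Answer: All integers in [-5, 5]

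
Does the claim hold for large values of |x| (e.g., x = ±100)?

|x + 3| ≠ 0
x = 100: LHS = |100 + 3| = |103| = 103; 103 ≠ 0 — holds
x = -100: LHS = |(-100) + 3| = |-97| = 97; 97 ≠ 0 — holds

Answer: Yes, holds for both x = 100 and x = -100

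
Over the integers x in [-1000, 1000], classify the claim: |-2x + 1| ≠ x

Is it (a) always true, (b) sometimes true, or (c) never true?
Holds at x = 0: LHS = |-2·0 + 1| = |1| = 1; 1 ≠ 0 — holds
Fails at x = 1: LHS = |-2·1 + 1| = |-1| = 1; 1 ≠ 1 — FAILS
It is satisfied by some integers in the range but not all.

Answer: Sometimes true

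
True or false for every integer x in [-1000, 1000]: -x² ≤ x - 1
The claim fails at x = 0:
x = 0: LHS = -0² = 0, RHS = 0 - 1 = -1; 0 ≤ -1 — FAILS

Because a single integer refutes it, the statement is false.

Answer: False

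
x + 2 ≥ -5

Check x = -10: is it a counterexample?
Substitute x = -10 into the relation:
x = -10: LHS = (-10) + 2 = -8; -8 ≥ -5 — FAILS

Since the claim fails at x = -10, this value is a counterexample.

Answer: Yes, x = -10 is a counterexample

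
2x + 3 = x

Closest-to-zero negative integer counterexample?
Testing negative integers from -1 downward:
x = -1: LHS = 2·(-1) + 3 = 1; 1 = -1 — FAILS  ← closest negative counterexample to 0

Answer: x = -1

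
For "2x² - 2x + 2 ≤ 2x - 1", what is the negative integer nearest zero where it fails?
Testing negative integers from -1 downward:
x = -1: LHS = 2·(-1)² - 2·(-1) + 2 = 6, RHS = 2·(-1) - 1 = -3; 6 ≤ -3 — FAILS  ← closest negative counterexample to 0

Answer: x = -1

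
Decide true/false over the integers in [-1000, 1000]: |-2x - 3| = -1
The claim fails at x = 0:
x = 0: LHS = |-2·0 - 3| = |-3| = 3; 3 = -1 — FAILS

Because a single integer refutes it, the statement is false.

Answer: False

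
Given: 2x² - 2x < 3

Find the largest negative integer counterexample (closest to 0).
Testing negative integers from -1 downward:
x = -1: LHS = 2·(-1)² - 2·(-1) = 4; 4 < 3 — FAILS  ← closest negative counterexample to 0

Answer: x = -1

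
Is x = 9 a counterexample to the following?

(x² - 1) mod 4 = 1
Substitute x = 9 into the relation:
x = 9: LHS = (9² - 1) mod 4 = 80 mod 4 = 0; 0 = 1 — FAILS

Since the claim fails at x = 9, this value is a counterexample.

Answer: Yes, x = 9 is a counterexample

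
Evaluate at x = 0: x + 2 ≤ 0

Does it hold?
x = 0: LHS = 0 + 2 = 2; 2 ≤ 0 — FAILS

The relation fails at x = 0, so x = 0 is a counterexample.

Answer: No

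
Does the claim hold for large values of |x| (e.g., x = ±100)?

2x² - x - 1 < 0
x = 100: LHS = 2·100² - 100 - 1 = 19899; 19899 < 0 — FAILS
x = -100: LHS = 2·(-100)² - (-100) - 1 = 20099; 20099 < 0 — FAILS

Answer: No, fails for both x = 100 and x = -100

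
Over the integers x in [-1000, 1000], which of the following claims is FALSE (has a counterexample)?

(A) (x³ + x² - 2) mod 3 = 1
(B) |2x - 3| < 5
(A) x = 1: LHS = (1³ + 1² - 2) mod 3 = 0 mod 3 = 0; 0 = 1 — FAILS
(B) x = -1: LHS = |2·(-1) - 3| = |-5| = 5; 5 < 5 — FAILS

Answer: Both A and B are false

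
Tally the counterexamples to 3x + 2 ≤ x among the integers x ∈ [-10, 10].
Counterexamples in [-10, 10]: {0, 1, 2, 3, 4, 5, 6, 7, 8, 9, 10}.

Counting them gives 11 values.

Answer: 11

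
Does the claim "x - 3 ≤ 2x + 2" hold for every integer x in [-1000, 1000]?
The claim fails at x = -6:
x = -6: LHS = (-6) - 3 = -9, RHS = 2·(-6) + 2 = -10; -9 ≤ -10 — FAILS

Because a single integer refutes it, the statement is false.

Answer: False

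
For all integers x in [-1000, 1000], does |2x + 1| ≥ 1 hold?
Over all integers in [-1000, 1000], LHS − RHS is smallest at x = 0, where it equals 0:
x = 0: LHS = |2·0 + 1| = |1| = 1; 1 ≥ 1 — holds
At the ends of the range:
x = -1000: LHS = |2·(-1000) + 1| = |-1999| = 1999; 1999 ≥ 1 — holds
x = 1000: LHS = |2·1000 + 1| = |2001| = 2001; 2001 ≥ 1 — holds
Hence LHS − RHS is never negative, i.e. LHS ≥ RHS throughout, so the relation holds for every integer in [-1000, 1000].

No counterexample exists.

Answer: True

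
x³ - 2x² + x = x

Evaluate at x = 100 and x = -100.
x = 100: LHS = 100³ - 2·100² + 100 = 980100; 980100 = 100 — FAILS
x = -100: LHS = (-100)³ - 2·(-100)² + (-100) = -1020100; -1020100 = -100 — FAILS

Answer: No, fails for both x = 100 and x = -100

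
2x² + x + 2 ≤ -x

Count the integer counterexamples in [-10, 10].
Counterexamples in [-10, 10]: {-10, -9, -8, -7, -6, -5, -4, -3, -2, -1, 0, 1, 2, 3, 4, 5, 6, 7, 8, 9, 10}.

Counting them gives 21 values.

Answer: 21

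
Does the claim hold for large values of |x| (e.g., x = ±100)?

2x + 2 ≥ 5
x = 100: LHS = 2·100 + 2 = 202; 202 ≥ 5 — holds
x = -100: LHS = 2·(-100) + 2 = -198; -198 ≥ 5 — FAILS

Answer: Partially: holds for x = 100, fails for x = -100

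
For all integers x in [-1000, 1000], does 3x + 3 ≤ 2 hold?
The claim fails at x = 0:
x = 0: LHS = 3·0 + 3 = 3; 3 ≤ 2 — FAILS

Because a single integer refutes it, the statement is false.

Answer: False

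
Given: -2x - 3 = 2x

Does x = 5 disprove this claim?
Substitute x = 5 into the relation:
x = 5: LHS = -2·5 - 3 = -13, RHS = 2·5 = 10; -13 = 10 — FAILS

Since the claim fails at x = 5, this value is a counterexample.

Answer: Yes, x = 5 is a counterexample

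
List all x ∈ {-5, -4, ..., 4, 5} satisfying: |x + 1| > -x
Holds for: {0, 1, 2, 3, 4, 5}
Fails for: {-5, -4, -3, -2, -1}

Answer: {0, 1, 2, 3, 4, 5}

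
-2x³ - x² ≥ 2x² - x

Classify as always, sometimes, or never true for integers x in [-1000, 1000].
Holds at x = 0: LHS = -2·0³ - 0² = 0, RHS = 2·0² - 0 = 0; 0 ≥ 0 — holds
Fails at x = 1: LHS = -2·1³ - 1² = -3, RHS = 2·1² - 1 = 1; -3 ≥ 1 — FAILS
It is satisfied by some integers in the range but not all.

Answer: Sometimes true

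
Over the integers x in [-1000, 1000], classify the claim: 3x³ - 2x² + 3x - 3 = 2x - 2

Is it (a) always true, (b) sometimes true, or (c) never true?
Track d = LHS − RHS over the integers in [-1000, 1000]. Equality would need d = 0, but d changes sign only between consecutive integers, jumping over 0:
x = 0: LHS = 3·0³ - 2·0² + 3·0 - 3 = -3, RHS = 2·0 - 2 = -2; -3 = -2 — FAILS  (d = -1)
x = 1: LHS = 3·1³ - 2·1² + 3·1 - 3 = 1, RHS = 2·1 - 2 = 0; 1 = 0 — FAILS  (d = 1)
Away from these crossings d keeps a constant sign, and checking every integer in [-1000, 1000] confirms d ≠ 0 throughout. Hence the two sides are never equal, so the claimed relation (=) fails for every integer in [-1000, 1000].

No integer in the range satisfies it.

Answer: Never true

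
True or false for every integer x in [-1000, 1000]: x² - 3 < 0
The claim fails at x = 2:
x = 2: LHS = 2² - 3 = 1; 1 < 0 — FAILS

Because a single integer refutes it, the statement is false.

Answer: False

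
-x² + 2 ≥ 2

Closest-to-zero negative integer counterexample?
Testing negative integers from -1 downward:
x = -1: LHS = -(-1)² + 2 = 1; 1 ≥ 2 — FAILS  ← closest negative counterexample to 0

Answer: x = -1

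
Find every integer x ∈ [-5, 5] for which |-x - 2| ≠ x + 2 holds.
Holds for: {-5, -4, -3}
Fails for: {-2, -1, 0, 1, 2, 3, 4, 5}

Answer: {-5, -4, -3}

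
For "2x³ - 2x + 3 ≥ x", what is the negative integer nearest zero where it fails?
Testing negative integers from -1 downward:
x = -1: LHS = 2·(-1)³ - 2·(-1) + 3 = 3; 3 ≥ -1 — holds
x = -2: LHS = 2·(-2)³ - 2·(-2) + 3 = -9; -9 ≥ -2 — FAILS  ← closest negative counterexample to 0

Answer: x = -2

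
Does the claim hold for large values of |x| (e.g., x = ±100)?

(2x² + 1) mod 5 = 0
x = 100: LHS = (2·100² + 1) mod 5 = 20001 mod 5 = 1; 1 = 0 — FAILS
x = -100: LHS = (2·(-100)² + 1) mod 5 = 20001 mod 5 = 1; 1 = 0 — FAILS

Answer: No, fails for both x = 100 and x = -100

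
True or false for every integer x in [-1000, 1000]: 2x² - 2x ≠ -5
Over all integers in [-1000, 1000], LHS − RHS is always positive; it is smallest at x = 0, where it equals 5:
x = 0: LHS = 2·0² - 2·0 = 0; 0 ≠ -5 — holds
At the ends of the range:
x = -1000: LHS = 2·(-1000)² - 2·(-1000) = 2002000; 2002000 ≠ -5 — holds
x = 1000: LHS = 2·1000² - 2·1000 = 1998000; 1998000 ≠ -5 — holds
Hence LHS − RHS is never 0, i.e. the two sides are never equal, so the relation holds for every integer in [-1000, 1000].

No counterexample exists.

Answer: True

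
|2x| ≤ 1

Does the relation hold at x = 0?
x = 0: LHS = |2·0| = |0| = 0; 0 ≤ 1 — holds

The relation is satisfied at x = 0.

Answer: Yes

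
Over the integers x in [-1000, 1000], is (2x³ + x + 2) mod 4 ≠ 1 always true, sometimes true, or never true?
Holds at x = 0: LHS = (2·0³ + 0 + 2) mod 4 = 2 mod 4 = 2; 2 ≠ 1 — holds
Fails at x = 1: LHS = (2·1³ + 1 + 2) mod 4 = 5 mod 4 = 1; 1 ≠ 1 — FAILS
It is satisfied by some integers in the range but not all.

Answer: Sometimes true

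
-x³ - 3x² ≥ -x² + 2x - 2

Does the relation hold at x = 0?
x = 0: LHS = -0³ - 3·0² = 0, RHS = -0² + 2·0 - 2 = -2; 0 ≥ -2 — holds

The relation is satisfied at x = 0.

Answer: Yes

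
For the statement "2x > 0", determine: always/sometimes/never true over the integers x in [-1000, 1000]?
Holds at x = 1: LHS = 2·1 = 2; 2 > 0 — holds
Fails at x = 0: LHS = 2·0 = 0; 0 > 0 — FAILS
It is satisfied by some integers in the range but not all.

Answer: Sometimes true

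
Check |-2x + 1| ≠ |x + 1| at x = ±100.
x = 100: LHS = |-2·100 + 1| = |-199| = 199, RHS = |100 + 1| = |101| = 101; 199 ≠ 101 — holds
x = -100: LHS = |-2·(-100) + 1| = |201| = 201, RHS = |(-100) + 1| = |-99| = 99; 201 ≠ 99 — holds

Answer: Yes, holds for both x = 100 and x = -100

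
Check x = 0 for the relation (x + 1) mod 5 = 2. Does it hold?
x = 0: LHS = (0 + 1) mod 5 = 1 mod 5 = 1; 1 = 2 — FAILS

The relation fails at x = 0, so x = 0 is a counterexample.

Answer: No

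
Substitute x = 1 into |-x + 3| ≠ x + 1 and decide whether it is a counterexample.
Substitute x = 1 into the relation:
x = 1: LHS = |-1 + 3| = |2| = 2, RHS = 1 + 1 = 2; 2 ≠ 2 — FAILS

Since the claim fails at x = 1, this value is a counterexample.

Answer: Yes, x = 1 is a counterexample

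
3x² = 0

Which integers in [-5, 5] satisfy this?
Holds for: {0}
Fails for: {-5, -4, -3, -2, -1, 1, 2, 3, 4, 5}

Answer: {0}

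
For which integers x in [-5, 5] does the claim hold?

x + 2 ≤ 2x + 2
Holds for: {0, 1, 2, 3, 4, 5}
Fails for: {-5, -4, -3, -2, -1}

Answer: {0, 1, 2, 3, 4, 5}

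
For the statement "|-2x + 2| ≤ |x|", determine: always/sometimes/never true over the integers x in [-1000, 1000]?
Holds at x = 1: LHS = |-2·1 + 2| = |0| = 0, RHS = |1| = 1; 0 ≤ 1 — holds
Fails at x = 0: LHS = |-2·0 + 2| = |2| = 2, RHS = |0| = 0; 2 ≤ 0 — FAILS
It is satisfied by some integers in the range but not all.

Answer: Sometimes true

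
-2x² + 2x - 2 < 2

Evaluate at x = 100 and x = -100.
x = 100: LHS = -2·100² + 2·100 - 2 = -19802; -19802 < 2 — holds
x = -100: LHS = -2·(-100)² + 2·(-100) - 2 = -20202; -20202 < 2 — holds

Answer: Yes, holds for both x = 100 and x = -100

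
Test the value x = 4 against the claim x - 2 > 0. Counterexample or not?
Substitute x = 4 into the relation:
x = 4: LHS = 4 - 2 = 2; 2 > 0 — holds

The claim holds here, so x = 4 is not a counterexample. (A counterexample exists elsewhere, e.g. x = 0.)

Answer: No, x = 4 is not a counterexample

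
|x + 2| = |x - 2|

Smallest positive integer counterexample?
Testing positive integers:
x = 1: LHS = |1 + 2| = |3| = 3, RHS = |1 - 2| = |-1| = 1; 3 = 1 — FAILS  ← smallest positive counterexample

Answer: x = 1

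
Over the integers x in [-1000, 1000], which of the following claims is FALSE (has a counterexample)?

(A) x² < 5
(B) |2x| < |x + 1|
(A) x = 3: LHS = 3² = 9; 9 < 5 — FAILS
(B) x = 1: LHS = |2·1| = |2| = 2, RHS = |1 + 1| = |2| = 2; 2 < 2 — FAILS

Answer: Both A and B are false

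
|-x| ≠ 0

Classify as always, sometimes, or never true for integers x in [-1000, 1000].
Holds at x = 1: LHS = |-1| = 1; 1 ≠ 0 — holds
Fails at x = 0: LHS = |-0| = |0| = 0; 0 ≠ 0 — FAILS
It is satisfied by some integers in the range but not all.

Answer: Sometimes true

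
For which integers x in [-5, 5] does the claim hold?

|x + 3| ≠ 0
Holds for: {-5, -4, -2, -1, 0, 1, 2, 3, 4, 5}
Fails for: {-3}

Answer: {-5, -4, -2, -1, 0, 1, 2, 3, 4, 5}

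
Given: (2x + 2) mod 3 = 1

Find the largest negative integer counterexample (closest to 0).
Testing negative integers from -1 downward:
x = -1: LHS = (2·(-1) + 2) mod 3 = 0 mod 3 = 0; 0 = 1 — FAILS  ← closest negative counterexample to 0

Answer: x = -1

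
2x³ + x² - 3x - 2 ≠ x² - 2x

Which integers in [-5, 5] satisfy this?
Track d = LHS − RHS over the integers in [-5, 5]. Equality would need d = 0, but d changes sign only between consecutive integers, jumping over 0:
x = 1: LHS = 2·1³ + 1² - 3·1 - 2 = -2, RHS = 1² - 2·1 = -1; -2 ≠ -1 — holds  (d = -1)
x = 2: LHS = 2·2³ + 2² - 3·2 - 2 = 12, RHS = 2² - 2·2 = 0; 12 ≠ 0 — holds  (d = 12)
Away from these crossings d keeps a constant sign, and checking every integer in [-5, 5] confirms d ≠ 0 throughout. Hence the two sides are never equal, so the relation holds for every integer in [-5, 5].

Answer: All integers in [-5, 5]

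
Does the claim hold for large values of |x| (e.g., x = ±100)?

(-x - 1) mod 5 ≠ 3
x = 100: LHS = (-100 - 1) mod 5 = (-101) mod 5 = 4; 4 ≠ 3 — holds
x = -100: LHS = (-(-100) - 1) mod 5 = 99 mod 5 = 4; 4 ≠ 3 — holds

Answer: Yes, holds for both x = 100 and x = -100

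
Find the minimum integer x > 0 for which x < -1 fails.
Testing positive integers:
x = 1: 1 < -1 — FAILS  ← smallest positive counterexample

Answer: x = 1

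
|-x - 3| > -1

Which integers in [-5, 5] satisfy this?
An absolute value is never negative, so the left side is ≥ 0 for every x, while the right side is -1. Tightest case in [-5, 5] is x = -3:
x = -3: LHS = |-(-3) - 3| = |0| = 0; 0 > -1 — holds
Hence LHS − RHS is never zero or negative, i.e. LHS > RHS throughout, so the relation holds for every integer in [-5, 5].

Answer: All integers in [-5, 5]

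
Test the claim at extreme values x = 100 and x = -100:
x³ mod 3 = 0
x = 100: LHS = (100³) mod 3 = 1000000 mod 3 = 1; 1 = 0 — FAILS
x = -100: LHS = ((-100)³) mod 3 = (-1000000) mod 3 = 2; 2 = 0 — FAILS

Answer: No, fails for both x = 100 and x = -100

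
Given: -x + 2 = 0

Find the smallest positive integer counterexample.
Testing positive integers:
x = 1: LHS = -1 + 2 = 1; 1 = 0 — FAILS  ← smallest positive counterexample

Answer: x = 1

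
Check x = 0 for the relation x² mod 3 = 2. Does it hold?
x = 0: LHS = (0²) mod 3 = 0 mod 3 = 0; 0 = 2 — FAILS

The relation fails at x = 0, so x = 0 is a counterexample.

Answer: No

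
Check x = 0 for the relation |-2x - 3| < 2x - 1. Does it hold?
x = 0: LHS = |-2·0 - 3| = |-3| = 3, RHS = 2·0 - 1 = -1; 3 < -1 — FAILS

The relation fails at x = 0, so x = 0 is a counterexample.

Answer: No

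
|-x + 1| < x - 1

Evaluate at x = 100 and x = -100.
x = 100: LHS = |-100 + 1| = |-99| = 99, RHS = 100 - 1 = 99; 99 < 99 — FAILS
x = -100: LHS = |-(-100) + 1| = |101| = 101, RHS = (-100) - 1 = -101; 101 < -101 — FAILS

Answer: No, fails for both x = 100 and x = -100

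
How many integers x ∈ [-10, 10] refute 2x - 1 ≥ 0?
Counterexamples in [-10, 10]: {-10, -9, -8, -7, -6, -5, -4, -3, -2, -1, 0}.

Counting them gives 11 values.

Answer: 11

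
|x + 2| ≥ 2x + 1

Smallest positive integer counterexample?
Testing positive integers:
x = 1: LHS = |1 + 2| = |3| = 3, RHS = 2·1 + 1 = 3; 3 ≥ 3 — holds
x = 2: LHS = |2 + 2| = |4| = 4, RHS = 2·2 + 1 = 5; 4 ≥ 5 — FAILS  ← smallest positive counterexample

Answer: x = 2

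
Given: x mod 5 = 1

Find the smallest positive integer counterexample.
Testing positive integers:
x = 1: LHS = 1 mod 5 = 1; 1 = 1 — holds
x = 2: LHS = 2 mod 5 = 2; 2 = 1 — FAILS  ← smallest positive counterexample

Answer: x = 2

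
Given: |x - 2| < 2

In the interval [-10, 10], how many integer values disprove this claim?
Counterexamples in [-10, 10]: {-10, -9, -8, -7, -6, -5, -4, -3, -2, -1, 0, 4, 5, 6, 7, 8, 9, 10}.

Counting them gives 18 values.

Answer: 18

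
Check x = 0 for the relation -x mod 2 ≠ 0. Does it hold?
x = 0: LHS = (-0) mod 2 = 0 mod 2 = 0; 0 ≠ 0 — FAILS

The relation fails at x = 0, so x = 0 is a counterexample.

Answer: No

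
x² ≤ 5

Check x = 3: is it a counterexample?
Substitute x = 3 into the relation:
x = 3: LHS = 3² = 9; 9 ≤ 5 — FAILS

Since the claim fails at x = 3, this value is a counterexample.

Answer: Yes, x = 3 is a counterexample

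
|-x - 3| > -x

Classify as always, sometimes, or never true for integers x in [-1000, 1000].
Holds at x = 0: LHS = |-0 - 3| = |-3| = 3, RHS = -0 = 0; 3 > 0 — holds
Fails at x = -2: LHS = |-(-2) - 3| = |-1| = 1, RHS = -(-2) = 2; 1 > 2 — FAILS
It is satisfied by some integers in the range but not all.

Answer: Sometimes true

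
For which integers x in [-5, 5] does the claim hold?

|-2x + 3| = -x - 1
Over all integers in [-5, 5], LHS − RHS is always positive; it is smallest at x = 1, where it equals 3:
x = 1: LHS = |-2·1 + 3| = |1| = 1, RHS = -1 - 1 = -2; 1 = -2 — FAILS
At the ends of the range:
x = -5: LHS = |-2·(-5) + 3| = |13| = 13, RHS = -(-5) - 1 = 4; 13 = 4 — FAILS
x = 5: LHS = |-2·5 + 3| = |-7| = 7, RHS = -5 - 1 = -6; 7 = -6 — FAILS
Hence LHS − RHS is never 0, i.e. the two sides are never equal, so the claimed relation (=) fails for every integer in [-5, 5].

Answer: None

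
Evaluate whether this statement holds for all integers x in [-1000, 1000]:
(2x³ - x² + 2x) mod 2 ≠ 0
The claim fails at x = 0:
x = 0: LHS = (2·0³ - 0² + 2·0) mod 2 = 0 mod 2 = 0; 0 ≠ 0 — FAILS

Because a single integer refutes it, the statement is false.

Answer: False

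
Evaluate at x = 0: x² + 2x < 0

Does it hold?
x = 0: LHS = 0² + 2·0 = 0; 0 < 0 — FAILS

The relation fails at x = 0, so x = 0 is a counterexample.

Answer: No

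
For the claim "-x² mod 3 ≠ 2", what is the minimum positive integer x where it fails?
Testing positive integers:
x = 1: LHS = (-1²) mod 3 = (-1) mod 3 = 2; 2 ≠ 2 — FAILS  ← smallest positive counterexample

Answer: x = 1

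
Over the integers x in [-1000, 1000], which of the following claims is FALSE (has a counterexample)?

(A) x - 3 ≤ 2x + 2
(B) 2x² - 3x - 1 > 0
(A) x = -6: LHS = (-6) - 3 = -9, RHS = 2·(-6) + 2 = -10; -9 ≤ -10 — FAILS
(B) x = 0: LHS = 2·0² - 3·0 - 1 = -1; -1 > 0 — FAILS

Answer: Both A and B are false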